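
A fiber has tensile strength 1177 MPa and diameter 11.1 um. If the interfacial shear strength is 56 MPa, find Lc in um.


Lc = sigma_f * d / (2 * tau_i) = 1177 * 11.1 / (2 * 56) = 116.6 um

116.6 um


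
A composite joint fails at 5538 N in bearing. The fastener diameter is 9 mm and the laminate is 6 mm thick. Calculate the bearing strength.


sigma_br = F/(d*h) = 5538/(9*6) = 102.6 MPa

102.6 MPa


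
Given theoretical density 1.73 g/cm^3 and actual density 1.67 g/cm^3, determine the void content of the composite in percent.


Void% = (rho_theo - rho_actual)/rho_theo * 100 = (1.73 - 1.67)/1.73 * 100 = 3.47%

3.47%


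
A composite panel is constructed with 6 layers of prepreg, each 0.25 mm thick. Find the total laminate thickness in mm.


h = n * t_ply = 6 * 0.25 = 1.5 mm

1.5 mm


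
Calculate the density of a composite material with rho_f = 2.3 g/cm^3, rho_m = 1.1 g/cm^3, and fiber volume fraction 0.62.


rho_c = rho_f*Vf + rho_m*(1-Vf) = 2.3*0.62 + 1.1*0.38 = 1.844 g/cm^3

1.844 g/cm^3


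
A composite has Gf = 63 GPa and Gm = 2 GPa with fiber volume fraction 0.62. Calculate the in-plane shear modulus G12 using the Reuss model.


1/G12 = Vf/Gf + (1-Vf)/Gm = 0.62/63 + 0.38/2
G12 = 5.0 GPa

5.0 GPa


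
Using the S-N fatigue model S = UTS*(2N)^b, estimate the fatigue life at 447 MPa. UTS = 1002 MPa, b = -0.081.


N = 0.5 * (S/UTS)^(1/b) = 0.5 * (447/1002)^(1/-0.081) = 10638.3356 cycles

10638.3356 cycles


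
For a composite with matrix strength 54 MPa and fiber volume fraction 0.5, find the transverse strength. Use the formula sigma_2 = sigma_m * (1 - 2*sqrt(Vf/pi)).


factor = 1 - 2*sqrt(0.5/pi) = 0.2021
sigma_2 = 54 * 0.2021 = 10.91 MPa

10.91 MPa


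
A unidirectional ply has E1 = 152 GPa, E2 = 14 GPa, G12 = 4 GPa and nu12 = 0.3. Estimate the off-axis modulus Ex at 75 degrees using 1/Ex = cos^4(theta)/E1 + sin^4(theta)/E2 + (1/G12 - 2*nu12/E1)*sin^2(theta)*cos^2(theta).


cos^4(75) = 0.004487, sin^4(75) = 0.870513, sin^2(75)*cos^2(75) = 0.0625
1/G12 - 2*nu12/E1 = 1/4 - 2*0.3/152 = 0.246053 GPa^-1
1/Ex = 0.004487/152 + 0.870513/14 + 0.246053*0.0625 = 0.0775873 GPa^-1
Ex = 12.89 GPa

12.89 GPa


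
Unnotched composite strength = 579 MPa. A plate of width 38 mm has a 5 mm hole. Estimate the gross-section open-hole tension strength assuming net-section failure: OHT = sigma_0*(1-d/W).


OHT = sigma_0*(1-d/W) = 579*(1-5/38) = 502.8 MPa

502.8 MPa


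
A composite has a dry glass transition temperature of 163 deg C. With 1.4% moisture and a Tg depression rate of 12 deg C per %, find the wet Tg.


Tg_wet = Tg_dry - k*moisture = 163 - 12*1.4 = 146.2 deg C

146.2 deg C


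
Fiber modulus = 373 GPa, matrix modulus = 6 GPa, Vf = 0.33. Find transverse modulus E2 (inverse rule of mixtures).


1/E2 = Vf/Ef + (1-Vf)/Em = 0.33/373 + 0.67/6
E2 = 8.88 GPa

8.88 GPa


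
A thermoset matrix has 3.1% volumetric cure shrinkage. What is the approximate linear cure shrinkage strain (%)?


Linear shrinkage ≈ vol_shrink/3 = 3.1/3 = 1.033%

1.033%


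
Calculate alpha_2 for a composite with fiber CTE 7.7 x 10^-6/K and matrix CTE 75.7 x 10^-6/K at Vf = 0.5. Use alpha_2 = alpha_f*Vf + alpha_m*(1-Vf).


alpha_2 = alpha_f*Vf + alpha_m*(1-Vf) = 7.7*0.5 + 75.7*0.5 = 41.7 x 10^-6/K

41.7 x 10^-6/K


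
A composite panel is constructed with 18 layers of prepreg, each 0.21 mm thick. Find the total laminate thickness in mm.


h = n * t_ply = 18 * 0.21 = 3.78 mm

3.78 mm


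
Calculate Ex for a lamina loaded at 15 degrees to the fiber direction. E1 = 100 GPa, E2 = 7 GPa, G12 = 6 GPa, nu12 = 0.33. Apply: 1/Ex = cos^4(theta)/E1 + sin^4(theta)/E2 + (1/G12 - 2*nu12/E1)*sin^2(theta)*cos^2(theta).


cos^4(15) = 0.870513, sin^4(15) = 0.004487, sin^2(15)*cos^2(15) = 0.0625
1/G12 - 2*nu12/E1 = 1/6 - 2*0.33/100 = 0.160067 GPa^-1
1/Ex = 0.870513/100 + 0.004487/7 + 0.160067*0.0625 = 0.0193503 GPa^-1
Ex = 51.68 GPa

51.68 GPa


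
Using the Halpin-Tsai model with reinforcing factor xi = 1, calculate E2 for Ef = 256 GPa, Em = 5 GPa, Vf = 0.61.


eta = (Ef/Em - 1)/(Ef/Em + xi) = (51.2 - 1)/(51.2 + 1) = 0.9617
E2 = Em*(1+xi*eta*Vf)/(1-eta*Vf) = 19.19 GPa

19.19 GPa


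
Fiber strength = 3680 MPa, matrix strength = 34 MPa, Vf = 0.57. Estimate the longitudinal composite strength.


sigma_1 = sigma_f*Vf + sigma_m*(1-Vf) = 3680*0.57 + 34*0.43 = 2112.2 MPa

2112.2 MPa


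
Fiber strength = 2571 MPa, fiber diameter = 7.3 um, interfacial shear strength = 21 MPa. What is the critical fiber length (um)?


Lc = sigma_f * d / (2 * tau_i) = 2571 * 7.3 / (2 * 21) = 446.9 um

446.9 um


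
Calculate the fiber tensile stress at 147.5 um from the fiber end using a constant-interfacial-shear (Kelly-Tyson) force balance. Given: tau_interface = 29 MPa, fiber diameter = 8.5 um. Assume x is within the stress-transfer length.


Force balance: sigma_f * (pi*d^2/4) = tau * (pi*d) * x  ->  sigma_f = 4 * tau * x / d
sigma_f = 4 * 29 * 147.5 / 8.5 = 2012.9 MPa

2012.9 MPa


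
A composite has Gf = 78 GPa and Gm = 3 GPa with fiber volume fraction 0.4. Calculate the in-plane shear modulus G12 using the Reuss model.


1/G12 = Vf/Gf + (1-Vf)/Gm = 0.4/78 + 0.6/3
G12 = 4.88 GPa

4.88 GPa


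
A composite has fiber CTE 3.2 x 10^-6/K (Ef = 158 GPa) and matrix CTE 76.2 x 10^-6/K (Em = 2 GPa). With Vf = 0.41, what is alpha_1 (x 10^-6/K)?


E1 = Ef*Vf + Em*(1-Vf) = 65.96
alpha_1 = (alpha_f*Ef*Vf + alpha_m*Em*(1-Vf))/E1 = 4.51 x 10^-6/K

4.51 x 10^-6/K


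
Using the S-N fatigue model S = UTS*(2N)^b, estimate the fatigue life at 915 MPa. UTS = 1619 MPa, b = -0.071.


N = 0.5 * (S/UTS)^(1/b) = 0.5 * (915/1619)^(1/-0.071) = 1546.9404 cycles

1546.9404 cycles


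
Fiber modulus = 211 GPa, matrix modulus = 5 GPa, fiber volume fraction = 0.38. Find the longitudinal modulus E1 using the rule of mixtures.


E1 = Ef*Vf + Em*(1-Vf) = 211*0.38 + 5*0.62 = 83.28 GPa

83.28 GPa


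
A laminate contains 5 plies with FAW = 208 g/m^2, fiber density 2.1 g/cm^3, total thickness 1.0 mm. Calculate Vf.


Vf = n * FAW / (rho_f * h * 1000) = 5 * 208 / (2.1 * 1.0 * 1000) = 0.4952

0.4952


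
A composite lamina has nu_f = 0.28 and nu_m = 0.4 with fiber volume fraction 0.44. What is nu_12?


nu_12 = nu_f*Vf + nu_m*(1-Vf) = 0.28*0.44 + 0.4*0.56 = 0.3472

0.3472


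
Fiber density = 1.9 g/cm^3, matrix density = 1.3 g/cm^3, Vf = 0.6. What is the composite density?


rho_c = rho_f*Vf + rho_m*(1-Vf) = 1.9*0.6 + 1.3*0.4 = 1.66 g/cm^3

1.66 g/cm^3


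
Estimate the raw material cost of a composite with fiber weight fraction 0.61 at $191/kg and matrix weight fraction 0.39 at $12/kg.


Cost = cost_f*Wf + cost_m*Wm = 191*0.61 + 12*0.39 = $121.19/kg

$121.19/kg


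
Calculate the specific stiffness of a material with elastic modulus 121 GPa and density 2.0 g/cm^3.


Specific stiffness = E/rho = 121/2.0 = 60.5 GPa/(g/cm^3)

60.5 GPa/(g/cm^3)


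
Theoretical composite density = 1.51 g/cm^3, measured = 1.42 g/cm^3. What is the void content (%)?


Void% = (rho_theo - rho_actual)/rho_theo * 100 = (1.51 - 1.42)/1.51 * 100 = 5.96%

5.96%


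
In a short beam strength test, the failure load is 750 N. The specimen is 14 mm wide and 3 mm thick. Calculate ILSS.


ILSS = 3F/(4bh) = 3*750/(4*14*3) = 13.39 MPa

13.39 MPa


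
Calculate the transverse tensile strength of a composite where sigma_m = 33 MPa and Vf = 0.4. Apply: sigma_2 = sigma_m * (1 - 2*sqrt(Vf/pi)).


factor = 1 - 2*sqrt(0.4/pi) = 0.2864
sigma_2 = 33 * 0.2864 = 9.45 MPa

9.45 MPa


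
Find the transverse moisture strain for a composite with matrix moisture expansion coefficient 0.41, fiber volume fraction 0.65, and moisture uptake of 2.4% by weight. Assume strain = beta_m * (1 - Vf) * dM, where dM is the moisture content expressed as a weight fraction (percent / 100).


dM = 2.4/100 = 0.024
strain = beta_m * (1-Vf) * dM = 0.41 * 0.35 * 0.024 = 0.003444

0.003444


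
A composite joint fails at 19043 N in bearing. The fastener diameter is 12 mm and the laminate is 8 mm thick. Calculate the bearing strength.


sigma_br = F/(d*h) = 19043/(12*8) = 198.4 MPa

198.4 MPa


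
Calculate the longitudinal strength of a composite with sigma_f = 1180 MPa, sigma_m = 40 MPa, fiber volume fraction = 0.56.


sigma_1 = sigma_f*Vf + sigma_m*(1-Vf) = 1180*0.56 + 40*0.44 = 678.4 MPa

678.4 MPa


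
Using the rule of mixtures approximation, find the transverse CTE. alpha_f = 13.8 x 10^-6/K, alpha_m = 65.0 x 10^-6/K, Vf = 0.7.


alpha_2 = alpha_f*Vf + alpha_m*(1-Vf) = 13.8*0.7 + 65.0*0.3 = 29.2 x 10^-6/K

29.2 x 10^-6/K


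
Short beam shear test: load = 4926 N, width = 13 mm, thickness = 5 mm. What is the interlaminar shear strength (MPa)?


ILSS = 3F/(4bh) = 3*4926/(4*13*5) = 56.84 MPa

56.84 MPa


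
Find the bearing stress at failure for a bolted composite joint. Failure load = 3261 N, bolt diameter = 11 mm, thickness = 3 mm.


sigma_br = F/(d*h) = 3261/(11*3) = 98.8 MPa

98.8 MPa


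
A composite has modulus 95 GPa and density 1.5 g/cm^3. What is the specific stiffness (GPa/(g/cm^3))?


Specific stiffness = E/rho = 95/1.5 = 63.3 GPa/(g/cm^3)

63.3 GPa/(g/cm^3)


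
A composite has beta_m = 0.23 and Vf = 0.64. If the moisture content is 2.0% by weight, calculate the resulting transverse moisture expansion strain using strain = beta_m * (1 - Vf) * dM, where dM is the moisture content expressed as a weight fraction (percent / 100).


dM = 2.0/100 = 0.02
strain = beta_m * (1-Vf) * dM = 0.23 * 0.36 * 0.02 = 0.001656

0.001656


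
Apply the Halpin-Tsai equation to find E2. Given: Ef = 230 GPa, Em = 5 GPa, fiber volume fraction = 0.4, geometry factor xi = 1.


eta = (Ef/Em - 1)/(Ef/Em + xi) = (46.0 - 1)/(46.0 + 1) = 0.9574
E2 = Em*(1+xi*eta*Vf)/(1-eta*Vf) = 11.21 GPa

11.21 GPa


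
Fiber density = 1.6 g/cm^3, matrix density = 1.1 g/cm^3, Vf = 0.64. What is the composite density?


rho_c = rho_f*Vf + rho_m*(1-Vf) = 1.6*0.64 + 1.1*0.36 = 1.42 g/cm^3

1.42 g/cm^3


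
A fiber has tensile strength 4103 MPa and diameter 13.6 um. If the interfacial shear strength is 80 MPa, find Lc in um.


Lc = sigma_f * d / (2 * tau_i) = 4103 * 13.6 / (2 * 80) = 348.8 um

348.8 um


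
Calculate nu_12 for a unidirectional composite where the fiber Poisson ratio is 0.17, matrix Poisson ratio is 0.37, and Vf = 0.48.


nu_12 = nu_f*Vf + nu_m*(1-Vf) = 0.17*0.48 + 0.37*0.52 = 0.274

0.274


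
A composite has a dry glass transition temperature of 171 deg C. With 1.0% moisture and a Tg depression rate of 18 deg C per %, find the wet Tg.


Tg_wet = Tg_dry - k*moisture = 171 - 18*1.0 = 153.0 deg C

153.0 deg C


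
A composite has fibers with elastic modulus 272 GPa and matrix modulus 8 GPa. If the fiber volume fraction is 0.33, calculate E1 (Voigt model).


E1 = Ef*Vf + Em*(1-Vf) = 272*0.33 + 8*0.67 = 95.12 GPa

95.12 GPa


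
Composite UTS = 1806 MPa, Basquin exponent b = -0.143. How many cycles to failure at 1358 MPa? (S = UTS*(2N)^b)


N = 0.5 * (S/UTS)^(1/b) = 0.5 * (1358/1806)^(1/-0.143) = 3.6714 cycles

3.6714 cycles


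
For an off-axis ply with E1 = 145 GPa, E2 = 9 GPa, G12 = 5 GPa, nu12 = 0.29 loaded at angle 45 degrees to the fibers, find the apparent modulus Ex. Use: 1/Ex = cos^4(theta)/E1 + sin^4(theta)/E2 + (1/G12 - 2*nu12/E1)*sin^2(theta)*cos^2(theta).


cos^4(45) = 0.25, sin^4(45) = 0.25, sin^2(45)*cos^2(45) = 0.25
1/G12 - 2*nu12/E1 = 1/5 - 2*0.29/145 = 0.196 GPa^-1
1/Ex = 0.25/145 + 0.25/9 + 0.196*0.25 = 0.0785019 GPa^-1
Ex = 12.74 GPa

12.74 GPa


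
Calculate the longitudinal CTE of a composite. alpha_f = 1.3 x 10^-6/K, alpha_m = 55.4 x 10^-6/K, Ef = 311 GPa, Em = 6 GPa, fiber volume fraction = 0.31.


E1 = Ef*Vf + Em*(1-Vf) = 100.55
alpha_1 = (alpha_f*Ef*Vf + alpha_m*Em*(1-Vf))/E1 = 3.53 x 10^-6/K

3.53 x 10^-6/K


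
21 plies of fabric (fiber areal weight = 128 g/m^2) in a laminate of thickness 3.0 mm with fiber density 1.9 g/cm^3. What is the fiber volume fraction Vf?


Vf = n * FAW / (rho_f * h * 1000) = 21 * 128 / (1.9 * 3.0 * 1000) = 0.4716

0.4716


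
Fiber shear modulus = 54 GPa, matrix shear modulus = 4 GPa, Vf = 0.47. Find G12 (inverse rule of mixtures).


1/G12 = Vf/Gf + (1-Vf)/Gm = 0.47/54 + 0.53/4
G12 = 7.08 GPa

7.08 GPa


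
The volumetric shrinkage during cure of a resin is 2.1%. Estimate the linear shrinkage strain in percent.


Linear shrinkage ≈ vol_shrink/3 = 2.1/3 = 0.7%

0.7%


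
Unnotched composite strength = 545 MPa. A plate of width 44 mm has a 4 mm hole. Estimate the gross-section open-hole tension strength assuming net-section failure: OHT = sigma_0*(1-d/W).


OHT = sigma_0*(1-d/W) = 545*(1-4/44) = 495.5 MPa

495.5 MPa


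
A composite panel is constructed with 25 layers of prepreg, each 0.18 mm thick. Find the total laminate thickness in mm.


h = n * t_ply = 25 * 0.18 = 4.5 mm

4.5 mm


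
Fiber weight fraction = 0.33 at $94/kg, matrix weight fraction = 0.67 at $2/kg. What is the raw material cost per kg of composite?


Cost = cost_f*Wf + cost_m*Wm = 94*0.33 + 2*0.67 = $32.36/kg

$32.36/kg


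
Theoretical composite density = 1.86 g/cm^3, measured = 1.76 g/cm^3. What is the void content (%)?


Void% = (rho_theo - rho_actual)/rho_theo * 100 = (1.86 - 1.76)/1.86 * 100 = 5.38%

5.38%


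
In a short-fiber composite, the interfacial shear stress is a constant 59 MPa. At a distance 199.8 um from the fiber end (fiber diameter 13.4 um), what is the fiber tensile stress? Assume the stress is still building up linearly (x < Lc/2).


Force balance: sigma_f * (pi*d^2/4) = tau * (pi*d) * x  ->  sigma_f = 4 * tau * x / d
sigma_f = 4 * 59 * 199.8 / 13.4 = 3518.9 MPa

3518.9 MPa


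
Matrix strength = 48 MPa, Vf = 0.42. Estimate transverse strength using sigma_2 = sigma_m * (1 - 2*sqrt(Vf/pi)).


factor = 1 - 2*sqrt(0.42/pi) = 0.2687
sigma_2 = 48 * 0.2687 = 12.9 MPa

12.9 MPa


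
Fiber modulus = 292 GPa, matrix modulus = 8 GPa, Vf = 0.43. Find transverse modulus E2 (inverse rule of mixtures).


1/E2 = Vf/Ef + (1-Vf)/Em = 0.43/292 + 0.57/8
E2 = 13.75 GPa

13.75 GPa


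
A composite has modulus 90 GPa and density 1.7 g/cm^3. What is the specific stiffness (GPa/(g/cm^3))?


Specific stiffness = E/rho = 90/1.7 = 52.9 GPa/(g/cm^3)

52.9 GPa/(g/cm^3)


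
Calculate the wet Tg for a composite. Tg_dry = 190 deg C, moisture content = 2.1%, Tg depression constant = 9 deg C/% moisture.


Tg_wet = Tg_dry - k*moisture = 190 - 9*2.1 = 171.1 deg C

171.1 deg C


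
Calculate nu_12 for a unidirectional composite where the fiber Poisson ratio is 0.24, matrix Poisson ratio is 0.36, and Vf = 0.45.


nu_12 = nu_f*Vf + nu_m*(1-Vf) = 0.24*0.45 + 0.36*0.55 = 0.306

0.306


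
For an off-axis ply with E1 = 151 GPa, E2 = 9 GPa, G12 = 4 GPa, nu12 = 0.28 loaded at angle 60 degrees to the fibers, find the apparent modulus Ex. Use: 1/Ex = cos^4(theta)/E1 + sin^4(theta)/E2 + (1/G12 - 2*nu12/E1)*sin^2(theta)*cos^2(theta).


cos^4(60) = 0.0625, sin^4(60) = 0.5625, sin^2(60)*cos^2(60) = 0.1875
1/G12 - 2*nu12/E1 = 1/4 - 2*0.28/151 = 0.246291 GPa^-1
1/Ex = 0.0625/151 + 0.5625/9 + 0.246291*0.1875 = 0.1090935 GPa^-1
Ex = 9.17 GPa

9.17 GPa


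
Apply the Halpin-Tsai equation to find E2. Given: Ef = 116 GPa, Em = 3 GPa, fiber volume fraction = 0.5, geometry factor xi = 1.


eta = (Ef/Em - 1)/(Ef/Em + xi) = (38.6667 - 1)/(38.6667 + 1) = 0.9496
E2 = Em*(1+xi*eta*Vf)/(1-eta*Vf) = 8.42 GPa

8.42 GPa


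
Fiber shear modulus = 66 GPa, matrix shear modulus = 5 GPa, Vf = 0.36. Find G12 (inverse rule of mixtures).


1/G12 = Vf/Gf + (1-Vf)/Gm = 0.36/66 + 0.64/5
G12 = 7.49 GPa

7.49 GPa


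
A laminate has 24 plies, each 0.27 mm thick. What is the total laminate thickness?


h = n * t_ply = 24 * 0.27 = 6.48 mm

6.48 mm


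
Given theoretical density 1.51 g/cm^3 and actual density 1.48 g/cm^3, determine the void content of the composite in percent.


Void% = (rho_theo - rho_actual)/rho_theo * 100 = (1.51 - 1.48)/1.51 * 100 = 1.99%

1.99%


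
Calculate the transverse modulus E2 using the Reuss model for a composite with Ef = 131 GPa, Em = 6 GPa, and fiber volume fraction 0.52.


1/E2 = Vf/Ef + (1-Vf)/Em = 0.52/131 + 0.48/6
E2 = 11.91 GPa

11.91 GPa


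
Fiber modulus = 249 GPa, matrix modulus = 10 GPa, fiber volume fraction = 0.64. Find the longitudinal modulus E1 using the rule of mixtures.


E1 = Ef*Vf + Em*(1-Vf) = 249*0.64 + 10*0.36 = 162.96 GPa

162.96 GPa


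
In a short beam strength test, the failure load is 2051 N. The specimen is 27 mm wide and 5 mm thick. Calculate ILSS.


ILSS = 3F/(4bh) = 3*2051/(4*27*5) = 11.39 MPa

11.39 MPa


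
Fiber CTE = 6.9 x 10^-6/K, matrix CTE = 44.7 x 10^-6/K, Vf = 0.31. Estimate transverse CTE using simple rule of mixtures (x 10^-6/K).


alpha_2 = alpha_f*Vf + alpha_m*(1-Vf) = 6.9*0.31 + 44.7*0.69 = 33.0 x 10^-6/K

33.0 x 10^-6/K


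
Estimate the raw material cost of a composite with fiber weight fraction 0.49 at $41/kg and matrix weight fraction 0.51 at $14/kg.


Cost = cost_f*Wf + cost_m*Wm = 41*0.49 + 14*0.51 = $27.23/kg

$27.23/kg


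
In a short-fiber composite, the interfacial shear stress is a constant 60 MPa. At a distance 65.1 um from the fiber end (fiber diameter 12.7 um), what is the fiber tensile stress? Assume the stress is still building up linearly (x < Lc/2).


Force balance: sigma_f * (pi*d^2/4) = tau * (pi*d) * x  ->  sigma_f = 4 * tau * x / d
sigma_f = 4 * 60 * 65.1 / 12.7 = 1230.2 MPa

1230.2 MPa


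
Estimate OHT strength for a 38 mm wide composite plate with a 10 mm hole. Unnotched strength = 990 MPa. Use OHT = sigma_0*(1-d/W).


OHT = sigma_0*(1-d/W) = 990*(1-10/38) = 729.5 MPa

729.5 MPa


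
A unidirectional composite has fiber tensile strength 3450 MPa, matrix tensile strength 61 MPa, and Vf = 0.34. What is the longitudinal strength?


sigma_1 = sigma_f*Vf + sigma_m*(1-Vf) = 3450*0.34 + 61*0.66 = 1213.3 MPa

1213.3 MPa


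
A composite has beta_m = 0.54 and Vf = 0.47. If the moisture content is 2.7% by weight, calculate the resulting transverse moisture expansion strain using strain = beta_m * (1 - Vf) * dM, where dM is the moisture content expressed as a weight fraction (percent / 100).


dM = 2.7/100 = 0.027
strain = beta_m * (1-Vf) * dM = 0.54 * 0.53 * 0.027 = 0.0077274

0.0077274


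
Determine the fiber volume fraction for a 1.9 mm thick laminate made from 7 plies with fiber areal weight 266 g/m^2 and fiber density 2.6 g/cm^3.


Vf = n * FAW / (rho_f * h * 1000) = 7 * 266 / (2.6 * 1.9 * 1000) = 0.3769

0.3769


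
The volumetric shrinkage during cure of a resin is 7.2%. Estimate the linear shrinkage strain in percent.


Linear shrinkage ≈ vol_shrink/3 = 7.2/3 = 2.4%

2.4%


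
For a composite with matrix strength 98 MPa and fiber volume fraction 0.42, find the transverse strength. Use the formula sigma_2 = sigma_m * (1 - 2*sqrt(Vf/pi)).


factor = 1 - 2*sqrt(0.42/pi) = 0.2687
sigma_2 = 98 * 0.2687 = 26.34 MPa

26.34 MPa


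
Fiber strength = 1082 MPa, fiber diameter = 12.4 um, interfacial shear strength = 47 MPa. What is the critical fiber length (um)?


Lc = sigma_f * d / (2 * tau_i) = 1082 * 12.4 / (2 * 47) = 142.7 um

142.7 um


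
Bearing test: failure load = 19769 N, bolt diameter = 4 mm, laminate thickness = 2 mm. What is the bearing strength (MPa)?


sigma_br = F/(d*h) = 19769/(4*2) = 2471.1 MPa

2471.1 MPa


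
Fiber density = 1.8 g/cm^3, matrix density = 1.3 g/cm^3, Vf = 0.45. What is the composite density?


rho_c = rho_f*Vf + rho_m*(1-Vf) = 1.8*0.45 + 1.3*0.55 = 1.525 g/cm^3

1.525 g/cm^3


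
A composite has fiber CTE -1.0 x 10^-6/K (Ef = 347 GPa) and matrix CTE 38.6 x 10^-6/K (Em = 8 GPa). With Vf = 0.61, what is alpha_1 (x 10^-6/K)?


E1 = Ef*Vf + Em*(1-Vf) = 214.79
alpha_1 = (alpha_f*Ef*Vf + alpha_m*Em*(1-Vf))/E1 = -0.42 x 10^-6/K

-0.42 x 10^-6/K


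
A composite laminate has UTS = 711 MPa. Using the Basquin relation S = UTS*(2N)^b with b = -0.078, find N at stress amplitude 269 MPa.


N = 0.5 * (S/UTS)^(1/b) = 0.5 * (269/711)^(1/-0.078) = 129041.8339 cycles

129041.8339 cycles


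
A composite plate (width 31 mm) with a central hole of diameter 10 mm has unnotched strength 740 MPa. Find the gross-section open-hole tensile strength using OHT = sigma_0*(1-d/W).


OHT = sigma_0*(1-d/W) = 740*(1-10/31) = 501.3 MPa

501.3 MPa


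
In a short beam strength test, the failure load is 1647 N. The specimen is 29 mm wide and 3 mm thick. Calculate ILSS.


ILSS = 3F/(4bh) = 3*1647/(4*29*3) = 14.2 MPa

14.2 MPa


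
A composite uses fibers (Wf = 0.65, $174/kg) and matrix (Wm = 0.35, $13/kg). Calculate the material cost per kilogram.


Cost = cost_f*Wf + cost_m*Wm = 174*0.65 + 13*0.35 = $117.65/kg

$117.65/kg


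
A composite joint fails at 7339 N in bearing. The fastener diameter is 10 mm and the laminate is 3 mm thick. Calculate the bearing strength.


sigma_br = F/(d*h) = 7339/(10*3) = 244.6 MPa

244.6 MPa


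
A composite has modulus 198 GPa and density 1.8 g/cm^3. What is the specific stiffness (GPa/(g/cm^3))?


Specific stiffness = E/rho = 198/1.8 = 110.0 GPa/(g/cm^3)

110.0 GPa/(g/cm^3)


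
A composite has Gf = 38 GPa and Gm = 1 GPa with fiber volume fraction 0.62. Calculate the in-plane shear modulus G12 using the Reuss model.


1/G12 = Vf/Gf + (1-Vf)/Gm = 0.62/38 + 0.38/1
G12 = 2.52 GPa

2.52 GPa


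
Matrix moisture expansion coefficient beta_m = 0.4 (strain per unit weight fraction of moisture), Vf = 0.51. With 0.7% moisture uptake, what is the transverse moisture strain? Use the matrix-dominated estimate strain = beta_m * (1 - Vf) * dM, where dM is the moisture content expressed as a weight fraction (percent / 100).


dM = 0.7/100 = 0.007
strain = beta_m * (1-Vf) * dM = 0.4 * 0.49 * 0.007 = 0.001372

0.001372


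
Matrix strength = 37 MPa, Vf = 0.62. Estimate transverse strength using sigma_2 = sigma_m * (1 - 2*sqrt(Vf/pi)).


factor = 1 - 2*sqrt(0.62/pi) = 0.1115
sigma_2 = 37 * 0.1115 = 4.13 MPa

4.13 MPa


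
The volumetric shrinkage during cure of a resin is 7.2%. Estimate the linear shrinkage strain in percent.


Linear shrinkage ≈ vol_shrink/3 = 7.2/3 = 2.4%

2.4%


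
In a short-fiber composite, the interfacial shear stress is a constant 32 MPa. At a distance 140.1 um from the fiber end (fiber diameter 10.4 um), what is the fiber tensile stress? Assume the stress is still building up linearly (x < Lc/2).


Force balance: sigma_f * (pi*d^2/4) = tau * (pi*d) * x  ->  sigma_f = 4 * tau * x / d
sigma_f = 4 * 32 * 140.1 / 10.4 = 1724.3 MPa

1724.3 MPa


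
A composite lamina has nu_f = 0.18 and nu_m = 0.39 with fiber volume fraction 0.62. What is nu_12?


nu_12 = nu_f*Vf + nu_m*(1-Vf) = 0.18*0.62 + 0.39*0.38 = 0.2598

0.2598


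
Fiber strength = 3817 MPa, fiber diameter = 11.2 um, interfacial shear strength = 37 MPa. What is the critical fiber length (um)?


Lc = sigma_f * d / (2 * tau_i) = 3817 * 11.2 / (2 * 37) = 577.7 um

577.7 um


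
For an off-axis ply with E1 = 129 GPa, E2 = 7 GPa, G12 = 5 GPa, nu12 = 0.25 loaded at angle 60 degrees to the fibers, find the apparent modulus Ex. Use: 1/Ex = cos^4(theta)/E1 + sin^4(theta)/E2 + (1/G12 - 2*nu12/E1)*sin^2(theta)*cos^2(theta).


cos^4(60) = 0.0625, sin^4(60) = 0.5625, sin^2(60)*cos^2(60) = 0.1875
1/G12 - 2*nu12/E1 = 1/5 - 2*0.25/129 = 0.196124 GPa^-1
1/Ex = 0.0625/129 + 0.5625/7 + 0.196124*0.1875 = 0.1176149 GPa^-1
Ex = 8.5 GPa

8.5 GPa


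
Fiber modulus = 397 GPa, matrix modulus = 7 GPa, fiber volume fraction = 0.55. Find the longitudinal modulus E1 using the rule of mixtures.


E1 = Ef*Vf + Em*(1-Vf) = 397*0.55 + 7*0.45 = 221.5 GPa

221.5 GPa


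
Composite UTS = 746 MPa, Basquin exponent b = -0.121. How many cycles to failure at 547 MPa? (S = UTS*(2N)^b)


N = 0.5 * (S/UTS)^(1/b) = 0.5 * (547/746)^(1/-0.121) = 6.4956 cycles

6.4956 cycles


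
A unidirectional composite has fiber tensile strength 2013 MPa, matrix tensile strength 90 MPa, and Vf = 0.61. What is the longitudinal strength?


sigma_1 = sigma_f*Vf + sigma_m*(1-Vf) = 2013*0.61 + 90*0.39 = 1263.0 MPa

1263.0 MPa


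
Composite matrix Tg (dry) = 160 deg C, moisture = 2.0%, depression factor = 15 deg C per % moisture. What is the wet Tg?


Tg_wet = Tg_dry - k*moisture = 160 - 15*2.0 = 130.0 deg C

130.0 deg C


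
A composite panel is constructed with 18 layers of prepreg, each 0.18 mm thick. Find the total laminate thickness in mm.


h = n * t_ply = 18 * 0.18 = 3.24 mm

3.24 mm


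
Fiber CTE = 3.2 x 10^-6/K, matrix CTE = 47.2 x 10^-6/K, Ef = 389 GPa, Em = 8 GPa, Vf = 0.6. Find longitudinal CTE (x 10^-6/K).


E1 = Ef*Vf + Em*(1-Vf) = 236.6
alpha_1 = (alpha_f*Ef*Vf + alpha_m*Em*(1-Vf))/E1 = 3.8 x 10^-6/K

3.8 x 10^-6/K


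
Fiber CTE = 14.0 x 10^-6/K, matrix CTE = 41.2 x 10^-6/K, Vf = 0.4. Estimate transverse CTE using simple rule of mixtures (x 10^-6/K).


alpha_2 = alpha_f*Vf + alpha_m*(1-Vf) = 14.0*0.4 + 41.2*0.6 = 30.3 x 10^-6/K

30.3 x 10^-6/K


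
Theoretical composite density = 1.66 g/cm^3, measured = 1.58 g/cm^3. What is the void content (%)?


Void% = (rho_theo - rho_actual)/rho_theo * 100 = (1.66 - 1.58)/1.66 * 100 = 4.82%

4.82%


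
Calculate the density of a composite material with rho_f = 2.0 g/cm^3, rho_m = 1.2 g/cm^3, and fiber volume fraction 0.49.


rho_c = rho_f*Vf + rho_m*(1-Vf) = 2.0*0.49 + 1.2*0.51 = 1.592 g/cm^3

1.592 g/cm^3


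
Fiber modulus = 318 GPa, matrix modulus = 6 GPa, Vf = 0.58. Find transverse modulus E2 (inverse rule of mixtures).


1/E2 = Vf/Ef + (1-Vf)/Em = 0.58/318 + 0.42/6
E2 = 13.92 GPa

13.92 GPa


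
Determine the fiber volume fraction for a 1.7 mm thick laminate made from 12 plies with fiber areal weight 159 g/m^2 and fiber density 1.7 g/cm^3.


Vf = n * FAW / (rho_f * h * 1000) = 12 * 159 / (1.7 * 1.7 * 1000) = 0.6602

0.6602


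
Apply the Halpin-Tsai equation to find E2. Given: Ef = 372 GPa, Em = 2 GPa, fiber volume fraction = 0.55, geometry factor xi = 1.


eta = (Ef/Em - 1)/(Ef/Em + xi) = (186.0 - 1)/(186.0 + 1) = 0.9893
E2 = Em*(1+xi*eta*Vf)/(1-eta*Vf) = 6.77 GPa

6.77 GPa


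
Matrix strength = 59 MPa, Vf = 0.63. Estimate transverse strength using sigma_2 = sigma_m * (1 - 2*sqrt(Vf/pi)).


factor = 1 - 2*sqrt(0.63/pi) = 0.1044
sigma_2 = 59 * 0.1044 = 6.16 MPa

6.16 MPa


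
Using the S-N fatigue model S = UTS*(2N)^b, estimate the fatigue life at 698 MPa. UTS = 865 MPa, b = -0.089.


N = 0.5 * (S/UTS)^(1/b) = 0.5 * (698/865)^(1/-0.089) = 5.5683 cycles

5.5683 cycles


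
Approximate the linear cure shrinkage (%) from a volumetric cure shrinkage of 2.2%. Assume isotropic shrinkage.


Linear shrinkage ≈ vol_shrink/3 = 2.2/3 = 0.733%

0.733%


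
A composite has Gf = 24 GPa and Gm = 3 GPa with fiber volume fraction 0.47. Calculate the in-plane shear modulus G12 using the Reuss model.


1/G12 = Vf/Gf + (1-Vf)/Gm = 0.47/24 + 0.53/3
G12 = 5.1 GPa

5.1 GPa


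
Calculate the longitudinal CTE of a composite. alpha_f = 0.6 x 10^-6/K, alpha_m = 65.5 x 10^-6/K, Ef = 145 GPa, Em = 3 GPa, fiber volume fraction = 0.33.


E1 = Ef*Vf + Em*(1-Vf) = 49.86
alpha_1 = (alpha_f*Ef*Vf + alpha_m*Em*(1-Vf))/E1 = 3.22 x 10^-6/K

3.22 x 10^-6/K


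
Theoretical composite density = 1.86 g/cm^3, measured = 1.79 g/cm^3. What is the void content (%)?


Void% = (rho_theo - rho_actual)/rho_theo * 100 = (1.86 - 1.79)/1.86 * 100 = 3.76%

3.76%


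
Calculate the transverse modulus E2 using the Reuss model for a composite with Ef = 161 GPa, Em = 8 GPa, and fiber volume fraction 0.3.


1/E2 = Vf/Ef + (1-Vf)/Em = 0.3/161 + 0.7/8
E2 = 11.19 GPa

11.19 GPa


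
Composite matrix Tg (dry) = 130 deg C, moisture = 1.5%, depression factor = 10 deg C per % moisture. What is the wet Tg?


Tg_wet = Tg_dry - k*moisture = 130 - 10*1.5 = 115.0 deg C

115.0 deg C


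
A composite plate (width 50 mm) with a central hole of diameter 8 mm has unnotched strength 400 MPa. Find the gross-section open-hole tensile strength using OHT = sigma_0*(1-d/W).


OHT = sigma_0*(1-d/W) = 400*(1-8/50) = 336.0 MPa

336.0 MPa


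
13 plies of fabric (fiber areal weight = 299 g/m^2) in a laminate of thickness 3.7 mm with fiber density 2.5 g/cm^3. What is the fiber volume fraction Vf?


Vf = n * FAW / (rho_f * h * 1000) = 13 * 299 / (2.5 * 3.7 * 1000) = 0.4202

0.4202


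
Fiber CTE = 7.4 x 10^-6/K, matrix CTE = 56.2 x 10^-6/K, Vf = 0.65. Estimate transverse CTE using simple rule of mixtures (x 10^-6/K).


alpha_2 = alpha_f*Vf + alpha_m*(1-Vf) = 7.4*0.65 + 56.2*0.35 = 24.5 x 10^-6/K

24.5 x 10^-6/K


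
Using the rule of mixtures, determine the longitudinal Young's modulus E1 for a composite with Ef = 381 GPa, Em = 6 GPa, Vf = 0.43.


E1 = Ef*Vf + Em*(1-Vf) = 381*0.43 + 6*0.57 = 167.25 GPa

167.25 GPa


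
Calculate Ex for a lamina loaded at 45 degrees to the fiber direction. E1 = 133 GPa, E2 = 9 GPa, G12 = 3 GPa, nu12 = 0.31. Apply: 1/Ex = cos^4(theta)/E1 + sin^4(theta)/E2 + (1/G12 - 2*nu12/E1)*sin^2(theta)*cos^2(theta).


cos^4(45) = 0.25, sin^4(45) = 0.25, sin^2(45)*cos^2(45) = 0.25
1/G12 - 2*nu12/E1 = 1/3 - 2*0.31/133 = 0.328672 GPa^-1
1/Ex = 0.25/133 + 0.25/9 + 0.328672*0.25 = 0.1118254 GPa^-1
Ex = 8.94 GPa

8.94 GPa


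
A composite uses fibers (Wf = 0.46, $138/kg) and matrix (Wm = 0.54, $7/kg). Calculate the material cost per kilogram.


Cost = cost_f*Wf + cost_m*Wm = 138*0.46 + 7*0.54 = $67.26/kg

$67.26/kg


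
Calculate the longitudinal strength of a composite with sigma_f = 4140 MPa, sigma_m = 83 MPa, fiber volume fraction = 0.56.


sigma_1 = sigma_f*Vf + sigma_m*(1-Vf) = 4140*0.56 + 83*0.44 = 2354.9 MPa

2354.9 MPa


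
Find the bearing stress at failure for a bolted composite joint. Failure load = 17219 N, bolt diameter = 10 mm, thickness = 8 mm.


sigma_br = F/(d*h) = 17219/(10*8) = 215.2 MPa

215.2 MPa


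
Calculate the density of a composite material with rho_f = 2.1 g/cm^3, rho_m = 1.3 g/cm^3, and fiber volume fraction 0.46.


rho_c = rho_f*Vf + rho_m*(1-Vf) = 2.1*0.46 + 1.3*0.54 = 1.668 g/cm^3

1.668 g/cm^3


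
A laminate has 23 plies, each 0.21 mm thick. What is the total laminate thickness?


h = n * t_ply = 23 * 0.21 = 4.83 mm

4.83 mm


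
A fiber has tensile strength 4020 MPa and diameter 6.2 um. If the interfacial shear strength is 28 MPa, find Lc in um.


Lc = sigma_f * d / (2 * tau_i) = 4020 * 6.2 / (2 * 28) = 445.1 um

445.1 um


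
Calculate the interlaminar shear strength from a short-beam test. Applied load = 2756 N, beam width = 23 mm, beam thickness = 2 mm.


ILSS = 3F/(4bh) = 3*2756/(4*23*2) = 44.93 MPa

44.93 MPa


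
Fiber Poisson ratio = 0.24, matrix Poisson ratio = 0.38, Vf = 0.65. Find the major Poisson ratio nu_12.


nu_12 = nu_f*Vf + nu_m*(1-Vf) = 0.24*0.65 + 0.38*0.35 = 0.289

0.289


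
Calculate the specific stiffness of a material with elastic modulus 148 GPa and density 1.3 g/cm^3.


Specific stiffness = E/rho = 148/1.3 = 113.8 GPa/(g/cm^3)

113.8 GPa/(g/cm^3)


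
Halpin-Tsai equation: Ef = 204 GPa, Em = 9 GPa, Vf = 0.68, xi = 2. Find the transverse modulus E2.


eta = (Ef/Em - 1)/(Ef/Em + xi) = (22.6667 - 1)/(22.6667 + 2) = 0.8784
E2 = Em*(1+xi*eta*Vf)/(1-eta*Vf) = 49.05 GPa

49.05 GPa


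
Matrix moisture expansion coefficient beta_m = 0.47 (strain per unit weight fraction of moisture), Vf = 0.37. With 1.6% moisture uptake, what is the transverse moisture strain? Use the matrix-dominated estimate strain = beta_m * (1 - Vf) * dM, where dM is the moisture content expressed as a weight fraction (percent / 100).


dM = 1.6/100 = 0.016
strain = beta_m * (1-Vf) * dM = 0.47 * 0.63 * 0.016 = 0.0047376

0.0047376


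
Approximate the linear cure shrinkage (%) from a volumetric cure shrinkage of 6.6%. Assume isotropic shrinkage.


Linear shrinkage ≈ vol_shrink/3 = 6.6/3 = 2.2%

2.2%


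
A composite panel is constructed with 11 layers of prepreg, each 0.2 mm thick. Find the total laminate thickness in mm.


h = n * t_ply = 11 * 0.2 = 2.2 mm

2.2 mm


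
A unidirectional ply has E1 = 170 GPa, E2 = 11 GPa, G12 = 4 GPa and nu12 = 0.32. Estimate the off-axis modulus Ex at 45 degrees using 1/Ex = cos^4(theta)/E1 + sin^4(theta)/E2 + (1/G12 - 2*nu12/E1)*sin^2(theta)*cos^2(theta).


cos^4(45) = 0.25, sin^4(45) = 0.25, sin^2(45)*cos^2(45) = 0.25
1/G12 - 2*nu12/E1 = 1/4 - 2*0.32/170 = 0.246235 GPa^-1
1/Ex = 0.25/170 + 0.25/11 + 0.246235*0.25 = 0.0857567 GPa^-1
Ex = 11.66 GPa

11.66 GPa


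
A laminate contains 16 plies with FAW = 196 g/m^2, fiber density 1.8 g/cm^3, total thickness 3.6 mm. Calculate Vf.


Vf = n * FAW / (rho_f * h * 1000) = 16 * 196 / (1.8 * 3.6 * 1000) = 0.484

0.484


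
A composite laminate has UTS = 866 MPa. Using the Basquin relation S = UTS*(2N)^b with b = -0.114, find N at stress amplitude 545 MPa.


N = 0.5 * (S/UTS)^(1/b) = 0.5 * (545/866)^(1/-0.114) = 29.0531 cycles

29.0531 cycles


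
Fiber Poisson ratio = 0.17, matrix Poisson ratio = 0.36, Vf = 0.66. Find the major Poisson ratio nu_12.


nu_12 = nu_f*Vf + nu_m*(1-Vf) = 0.17*0.66 + 0.36*0.34 = 0.2346

0.2346


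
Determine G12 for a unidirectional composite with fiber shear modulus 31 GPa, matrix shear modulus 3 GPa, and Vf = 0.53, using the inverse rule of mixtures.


1/G12 = Vf/Gf + (1-Vf)/Gm = 0.53/31 + 0.47/3
G12 = 5.75 GPa

5.75 GPa


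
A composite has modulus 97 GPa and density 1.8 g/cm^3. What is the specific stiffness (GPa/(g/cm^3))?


Specific stiffness = E/rho = 97/1.8 = 53.9 GPa/(g/cm^3)

53.9 GPa/(g/cm^3)


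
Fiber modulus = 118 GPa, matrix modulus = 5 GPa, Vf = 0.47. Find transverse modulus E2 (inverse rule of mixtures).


1/E2 = Vf/Ef + (1-Vf)/Em = 0.47/118 + 0.53/5
E2 = 9.09 GPa

9.09 GPa


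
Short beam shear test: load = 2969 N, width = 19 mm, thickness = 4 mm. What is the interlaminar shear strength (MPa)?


ILSS = 3F/(4bh) = 3*2969/(4*19*4) = 29.3 MPa

29.3 MPa


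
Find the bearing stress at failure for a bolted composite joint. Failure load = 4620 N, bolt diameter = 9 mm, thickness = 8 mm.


sigma_br = F/(d*h) = 4620/(9*8) = 64.2 MPa

64.2 MPa


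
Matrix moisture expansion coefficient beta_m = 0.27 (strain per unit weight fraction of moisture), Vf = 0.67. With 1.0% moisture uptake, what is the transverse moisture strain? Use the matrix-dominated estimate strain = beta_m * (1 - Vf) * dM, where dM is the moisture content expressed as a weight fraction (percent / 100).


dM = 1.0/100 = 0.01
strain = beta_m * (1-Vf) * dM = 0.27 * 0.33 * 0.01 = 0.000891

0.000891


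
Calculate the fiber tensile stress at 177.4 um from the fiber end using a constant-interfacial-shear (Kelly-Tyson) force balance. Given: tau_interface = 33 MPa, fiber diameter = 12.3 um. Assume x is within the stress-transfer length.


Force balance: sigma_f * (pi*d^2/4) = tau * (pi*d) * x  ->  sigma_f = 4 * tau * x / d
sigma_f = 4 * 33 * 177.4 / 12.3 = 1903.8 MPa

1903.8 MPa


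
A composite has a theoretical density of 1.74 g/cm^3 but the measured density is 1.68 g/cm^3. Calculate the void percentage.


Void% = (rho_theo - rho_actual)/rho_theo * 100 = (1.74 - 1.68)/1.74 * 100 = 3.45%

3.45%


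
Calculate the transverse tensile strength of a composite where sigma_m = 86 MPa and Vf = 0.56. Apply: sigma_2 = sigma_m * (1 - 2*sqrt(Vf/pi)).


factor = 1 - 2*sqrt(0.56/pi) = 0.1556
sigma_2 = 86 * 0.1556 = 13.38 MPa

13.38 MPa


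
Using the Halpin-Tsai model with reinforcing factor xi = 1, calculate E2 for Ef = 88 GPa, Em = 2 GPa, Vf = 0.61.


eta = (Ef/Em - 1)/(Ef/Em + xi) = (44.0 - 1)/(44.0 + 1) = 0.9556
E2 = Em*(1+xi*eta*Vf)/(1-eta*Vf) = 7.59 GPa

7.59 GPa


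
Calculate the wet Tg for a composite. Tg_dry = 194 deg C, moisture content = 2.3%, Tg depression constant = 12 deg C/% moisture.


Tg_wet = Tg_dry - k*moisture = 194 - 12*2.3 = 166.4 deg C

166.4 deg C


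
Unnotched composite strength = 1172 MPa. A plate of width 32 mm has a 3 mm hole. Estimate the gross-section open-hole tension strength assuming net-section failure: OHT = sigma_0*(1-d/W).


OHT = sigma_0*(1-d/W) = 1172*(1-3/32) = 1062.1 MPa

1062.1 MPa


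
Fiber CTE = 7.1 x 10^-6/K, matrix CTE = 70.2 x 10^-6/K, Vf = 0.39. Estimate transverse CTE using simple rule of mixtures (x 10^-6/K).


alpha_2 = alpha_f*Vf + alpha_m*(1-Vf) = 7.1*0.39 + 70.2*0.61 = 45.6 x 10^-6/K

45.6 x 10^-6/K


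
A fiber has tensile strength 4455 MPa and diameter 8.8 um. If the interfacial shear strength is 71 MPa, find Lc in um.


Lc = sigma_f * d / (2 * tau_i) = 4455 * 8.8 / (2 * 71) = 276.1 um

276.1 um


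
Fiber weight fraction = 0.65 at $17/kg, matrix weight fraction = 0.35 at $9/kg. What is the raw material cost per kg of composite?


Cost = cost_f*Wf + cost_m*Wm = 17*0.65 + 9*0.35 = $14.2/kg

$14.2/kg


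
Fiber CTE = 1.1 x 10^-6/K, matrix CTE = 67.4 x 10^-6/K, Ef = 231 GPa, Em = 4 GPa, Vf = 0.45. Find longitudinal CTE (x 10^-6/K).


E1 = Ef*Vf + Em*(1-Vf) = 106.15
alpha_1 = (alpha_f*Ef*Vf + alpha_m*Em*(1-Vf))/E1 = 2.47 x 10^-6/K

2.47 x 10^-6/K


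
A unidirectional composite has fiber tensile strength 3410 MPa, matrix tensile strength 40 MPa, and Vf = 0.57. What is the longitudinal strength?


sigma_1 = sigma_f*Vf + sigma_m*(1-Vf) = 3410*0.57 + 40*0.43 = 1960.9 MPa

1960.9 MPa


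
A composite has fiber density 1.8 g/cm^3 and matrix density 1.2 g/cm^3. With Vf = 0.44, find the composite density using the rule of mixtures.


rho_c = rho_f*Vf + rho_m*(1-Vf) = 1.8*0.44 + 1.2*0.56 = 1.464 g/cm^3

1.464 g/cm^3


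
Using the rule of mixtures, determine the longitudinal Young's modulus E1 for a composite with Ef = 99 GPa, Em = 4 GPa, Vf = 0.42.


E1 = Ef*Vf + Em*(1-Vf) = 99*0.42 + 4*0.58 = 43.9 GPa

43.9 GPa


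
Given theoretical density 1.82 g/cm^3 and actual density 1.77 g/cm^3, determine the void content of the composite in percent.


Void% = (rho_theo - rho_actual)/rho_theo * 100 = (1.82 - 1.77)/1.82 * 100 = 2.75%

2.75%


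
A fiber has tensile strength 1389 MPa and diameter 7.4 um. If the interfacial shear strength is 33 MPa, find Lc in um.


Lc = sigma_f * d / (2 * tau_i) = 1389 * 7.4 / (2 * 33) = 155.7 um

155.7 um


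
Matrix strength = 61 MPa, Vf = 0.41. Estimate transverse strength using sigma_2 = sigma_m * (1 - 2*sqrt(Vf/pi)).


factor = 1 - 2*sqrt(0.41/pi) = 0.2775
sigma_2 = 61 * 0.2775 = 16.93 MPa

16.93 MPa


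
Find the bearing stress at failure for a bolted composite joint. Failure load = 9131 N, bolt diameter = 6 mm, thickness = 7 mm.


sigma_br = F/(d*h) = 9131/(6*7) = 217.4 MPa

217.4 MPa


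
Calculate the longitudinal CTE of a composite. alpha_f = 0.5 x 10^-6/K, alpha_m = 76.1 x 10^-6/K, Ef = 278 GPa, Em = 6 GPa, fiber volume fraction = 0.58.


E1 = Ef*Vf + Em*(1-Vf) = 163.76
alpha_1 = (alpha_f*Ef*Vf + alpha_m*Em*(1-Vf))/E1 = 1.66 x 10^-6/K

1.66 x 10^-6/K


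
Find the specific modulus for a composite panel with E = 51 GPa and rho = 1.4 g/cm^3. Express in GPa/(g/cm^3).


Specific stiffness = E/rho = 51/1.4 = 36.4 GPa/(g/cm^3)

36.4 GPa/(g/cm^3)


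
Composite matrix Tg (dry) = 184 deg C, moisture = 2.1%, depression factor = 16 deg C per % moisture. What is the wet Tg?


Tg_wet = Tg_dry - k*moisture = 184 - 16*2.1 = 150.4 deg C

150.4 deg C


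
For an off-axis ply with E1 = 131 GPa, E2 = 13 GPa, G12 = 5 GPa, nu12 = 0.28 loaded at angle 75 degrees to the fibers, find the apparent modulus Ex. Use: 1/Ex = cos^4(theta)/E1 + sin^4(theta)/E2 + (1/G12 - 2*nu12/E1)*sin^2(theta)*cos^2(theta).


cos^4(75) = 0.004487, sin^4(75) = 0.870513, sin^2(75)*cos^2(75) = 0.0625
1/G12 - 2*nu12/E1 = 1/5 - 2*0.28/131 = 0.195725 GPa^-1
1/Ex = 0.004487/131 + 0.870513/13 + 0.195725*0.0625 = 0.0792296 GPa^-1
Ex = 12.62 GPa

12.62 GPa


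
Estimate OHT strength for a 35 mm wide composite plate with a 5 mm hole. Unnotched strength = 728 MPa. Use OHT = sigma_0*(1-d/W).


OHT = sigma_0*(1-d/W) = 728*(1-5/35) = 624.0 MPa

624.0 MPa
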